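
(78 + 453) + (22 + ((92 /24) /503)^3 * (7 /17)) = 258423354227801 /467311671144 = 553.00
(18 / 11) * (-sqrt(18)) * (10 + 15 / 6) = -675 * sqrt(2) / 11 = -86.78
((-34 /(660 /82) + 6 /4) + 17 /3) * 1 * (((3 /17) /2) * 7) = 6797 /3740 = 1.82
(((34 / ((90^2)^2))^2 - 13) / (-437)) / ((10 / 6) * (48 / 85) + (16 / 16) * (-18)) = -237833133524995087 / 136382773808250000000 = -0.00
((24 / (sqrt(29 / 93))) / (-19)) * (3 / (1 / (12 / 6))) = -144 * sqrt(2697) / 551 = -13.57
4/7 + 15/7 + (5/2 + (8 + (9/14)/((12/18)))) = 397/28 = 14.18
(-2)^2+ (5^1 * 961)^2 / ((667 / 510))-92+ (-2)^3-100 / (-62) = 365019723608 / 20677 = 17653417.98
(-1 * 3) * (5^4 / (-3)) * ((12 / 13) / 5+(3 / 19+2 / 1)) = 361625 / 247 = 1464.07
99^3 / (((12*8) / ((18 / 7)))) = 2910897 / 112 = 25990.15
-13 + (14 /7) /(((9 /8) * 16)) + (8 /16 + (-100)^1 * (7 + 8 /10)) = -14263 /18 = -792.39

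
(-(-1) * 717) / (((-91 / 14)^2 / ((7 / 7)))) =2868 / 169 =16.97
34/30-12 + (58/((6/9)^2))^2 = 17019.38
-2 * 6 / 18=-2 / 3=-0.67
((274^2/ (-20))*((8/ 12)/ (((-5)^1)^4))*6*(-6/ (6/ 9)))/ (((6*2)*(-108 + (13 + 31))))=-56307/ 200000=-0.28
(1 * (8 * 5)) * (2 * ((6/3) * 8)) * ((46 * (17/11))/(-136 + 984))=62560/583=107.31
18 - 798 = -780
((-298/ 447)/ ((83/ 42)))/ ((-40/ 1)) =7/ 830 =0.01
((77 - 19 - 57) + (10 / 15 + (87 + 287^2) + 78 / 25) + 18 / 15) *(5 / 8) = 6184649 / 120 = 51538.74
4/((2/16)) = 32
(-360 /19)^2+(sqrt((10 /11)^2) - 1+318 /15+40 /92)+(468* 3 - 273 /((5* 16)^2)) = 1043098257131 /584531200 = 1784.50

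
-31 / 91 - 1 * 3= -3.34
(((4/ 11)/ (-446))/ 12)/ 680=-1/ 10008240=-0.00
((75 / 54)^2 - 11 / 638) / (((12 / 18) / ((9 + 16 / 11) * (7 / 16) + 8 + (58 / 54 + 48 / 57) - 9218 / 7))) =-3734.74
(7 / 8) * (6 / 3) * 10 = 35 / 2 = 17.50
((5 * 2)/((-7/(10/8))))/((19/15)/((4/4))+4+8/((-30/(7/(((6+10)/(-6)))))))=-375/1253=-0.30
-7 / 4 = -1.75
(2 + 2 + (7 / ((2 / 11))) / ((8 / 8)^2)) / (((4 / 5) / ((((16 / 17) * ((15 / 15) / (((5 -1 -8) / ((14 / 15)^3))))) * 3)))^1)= -1372 / 45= -30.49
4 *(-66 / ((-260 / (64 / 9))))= 1408 / 195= 7.22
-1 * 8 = -8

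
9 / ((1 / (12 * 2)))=216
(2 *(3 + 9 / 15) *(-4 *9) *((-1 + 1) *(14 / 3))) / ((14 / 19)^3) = 0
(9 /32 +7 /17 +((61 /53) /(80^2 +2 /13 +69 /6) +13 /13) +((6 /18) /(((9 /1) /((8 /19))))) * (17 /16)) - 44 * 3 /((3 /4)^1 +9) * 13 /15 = -123574248589441 /12328366998240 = -10.02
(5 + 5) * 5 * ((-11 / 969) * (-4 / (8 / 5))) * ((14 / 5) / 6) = 1925 / 2907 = 0.66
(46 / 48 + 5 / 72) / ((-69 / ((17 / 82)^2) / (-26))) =139009 / 8351208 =0.02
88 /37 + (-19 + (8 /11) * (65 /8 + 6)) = -2584 /407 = -6.35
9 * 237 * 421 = 897993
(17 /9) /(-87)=-17 /783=-0.02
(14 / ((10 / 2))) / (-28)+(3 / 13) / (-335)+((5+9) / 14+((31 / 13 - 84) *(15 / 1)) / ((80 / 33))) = -35125401 / 69680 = -504.10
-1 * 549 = -549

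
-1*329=-329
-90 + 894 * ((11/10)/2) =4017/10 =401.70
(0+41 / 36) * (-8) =-82 / 9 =-9.11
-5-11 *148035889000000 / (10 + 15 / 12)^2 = -1042172658560405 / 81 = -12866329118029.69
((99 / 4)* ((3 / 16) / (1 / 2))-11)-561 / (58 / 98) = -881243 / 928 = -949.62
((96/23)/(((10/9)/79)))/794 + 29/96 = 2962139/4382880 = 0.68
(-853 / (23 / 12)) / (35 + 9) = -2559 / 253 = -10.11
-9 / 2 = -4.50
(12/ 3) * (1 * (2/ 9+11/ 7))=7.17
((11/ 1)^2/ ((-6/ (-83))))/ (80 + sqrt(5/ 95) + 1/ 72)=20.86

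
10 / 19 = 0.53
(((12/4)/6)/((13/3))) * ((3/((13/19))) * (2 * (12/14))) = 1026/1183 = 0.87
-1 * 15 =-15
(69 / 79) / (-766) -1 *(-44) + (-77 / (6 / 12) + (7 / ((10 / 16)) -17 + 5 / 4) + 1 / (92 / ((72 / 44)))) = -17535104551 / 153100420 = -114.53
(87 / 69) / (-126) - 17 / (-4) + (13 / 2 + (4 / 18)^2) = 562817 / 52164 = 10.79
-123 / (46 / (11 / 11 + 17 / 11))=-1722 / 253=-6.81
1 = 1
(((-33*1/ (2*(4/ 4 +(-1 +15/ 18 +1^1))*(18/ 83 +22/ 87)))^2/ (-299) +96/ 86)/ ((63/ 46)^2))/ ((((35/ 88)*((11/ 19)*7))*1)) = -480240435505/ 13029550724736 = -0.04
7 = 7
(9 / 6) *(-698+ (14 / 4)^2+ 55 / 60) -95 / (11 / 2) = -45959 / 44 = -1044.52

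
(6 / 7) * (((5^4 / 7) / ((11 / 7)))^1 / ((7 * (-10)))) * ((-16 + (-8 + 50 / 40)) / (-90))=-325 / 1848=-0.18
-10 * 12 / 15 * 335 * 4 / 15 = -2144 / 3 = -714.67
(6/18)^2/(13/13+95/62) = 0.04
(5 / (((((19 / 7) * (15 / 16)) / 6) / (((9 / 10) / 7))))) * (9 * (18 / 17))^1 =23328 / 1615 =14.44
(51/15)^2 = 289/25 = 11.56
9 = 9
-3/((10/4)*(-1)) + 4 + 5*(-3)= -49/5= -9.80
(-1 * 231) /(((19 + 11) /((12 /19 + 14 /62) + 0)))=-7777 /1178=-6.60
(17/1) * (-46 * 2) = -1564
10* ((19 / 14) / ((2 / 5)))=475 / 14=33.93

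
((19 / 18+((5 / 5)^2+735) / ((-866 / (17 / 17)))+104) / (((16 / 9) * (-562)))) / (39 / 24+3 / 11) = -8933969 / 162555128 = -0.05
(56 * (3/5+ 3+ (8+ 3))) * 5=4088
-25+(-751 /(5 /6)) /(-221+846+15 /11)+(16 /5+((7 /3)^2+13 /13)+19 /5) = -2014447 /155025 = -12.99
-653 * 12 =-7836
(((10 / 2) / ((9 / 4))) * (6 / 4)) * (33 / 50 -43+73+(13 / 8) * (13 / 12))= 108.07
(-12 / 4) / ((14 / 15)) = -45 / 14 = -3.21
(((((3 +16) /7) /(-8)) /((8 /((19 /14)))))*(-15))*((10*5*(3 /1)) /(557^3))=0.00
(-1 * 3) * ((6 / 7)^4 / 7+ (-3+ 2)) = 46533 / 16807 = 2.77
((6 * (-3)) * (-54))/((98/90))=43740/49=892.65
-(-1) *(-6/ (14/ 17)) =-51/ 7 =-7.29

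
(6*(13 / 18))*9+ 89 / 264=10385 / 264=39.34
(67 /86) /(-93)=-67 /7998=-0.01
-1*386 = -386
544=544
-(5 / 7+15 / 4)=-125 / 28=-4.46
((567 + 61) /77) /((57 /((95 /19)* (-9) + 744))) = 146324 /1463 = 100.02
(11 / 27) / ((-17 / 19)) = -209 / 459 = -0.46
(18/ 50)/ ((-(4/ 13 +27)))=-117/ 8875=-0.01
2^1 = 2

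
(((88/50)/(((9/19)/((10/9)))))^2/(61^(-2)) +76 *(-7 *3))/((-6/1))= -5070292082/492075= -10303.90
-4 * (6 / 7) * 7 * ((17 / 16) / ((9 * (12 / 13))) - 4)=6691 / 72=92.93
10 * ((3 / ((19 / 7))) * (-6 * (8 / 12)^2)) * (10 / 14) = -400 / 19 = -21.05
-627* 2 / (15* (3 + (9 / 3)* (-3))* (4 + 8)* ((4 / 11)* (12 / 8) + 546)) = 2299 / 1082160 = 0.00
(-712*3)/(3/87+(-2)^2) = -20648/39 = -529.44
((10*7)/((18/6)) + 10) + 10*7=310/3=103.33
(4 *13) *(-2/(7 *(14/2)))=-104/49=-2.12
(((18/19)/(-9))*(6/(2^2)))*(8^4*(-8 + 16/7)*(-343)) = -24084480/19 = -1267604.21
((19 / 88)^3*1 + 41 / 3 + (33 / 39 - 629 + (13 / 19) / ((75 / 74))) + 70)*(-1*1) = 6865102960193 / 12624268800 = 543.80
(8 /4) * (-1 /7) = -2 /7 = -0.29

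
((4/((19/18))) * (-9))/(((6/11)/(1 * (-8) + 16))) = -9504/19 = -500.21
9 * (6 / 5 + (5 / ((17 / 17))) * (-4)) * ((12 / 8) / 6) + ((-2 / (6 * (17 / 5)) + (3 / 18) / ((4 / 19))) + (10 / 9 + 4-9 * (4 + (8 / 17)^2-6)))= -2131607 / 104040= -20.49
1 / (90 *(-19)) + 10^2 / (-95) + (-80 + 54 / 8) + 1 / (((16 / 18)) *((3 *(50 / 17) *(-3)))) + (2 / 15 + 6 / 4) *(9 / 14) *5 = -4726147 / 68400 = -69.10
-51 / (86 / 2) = -51 / 43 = -1.19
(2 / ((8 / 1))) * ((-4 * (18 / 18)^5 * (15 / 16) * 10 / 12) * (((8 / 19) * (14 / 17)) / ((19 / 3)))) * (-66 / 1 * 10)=173250 / 6137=28.23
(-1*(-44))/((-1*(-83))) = 44/83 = 0.53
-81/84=-27/28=-0.96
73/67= 1.09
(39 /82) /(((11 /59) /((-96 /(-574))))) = 55224 /129437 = 0.43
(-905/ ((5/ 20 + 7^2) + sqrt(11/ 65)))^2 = 2148852501146000/ 6362547163281 - 1342414736000 * sqrt(715)/ 6362547163281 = 332.09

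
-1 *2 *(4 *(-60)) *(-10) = -4800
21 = 21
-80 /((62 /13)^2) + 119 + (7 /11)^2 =13475548 /116281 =115.89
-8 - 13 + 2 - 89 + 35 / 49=-751 / 7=-107.29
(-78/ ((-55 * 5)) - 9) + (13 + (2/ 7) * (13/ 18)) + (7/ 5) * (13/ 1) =393104/ 17325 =22.69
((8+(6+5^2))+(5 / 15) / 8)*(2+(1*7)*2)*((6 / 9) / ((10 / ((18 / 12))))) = 62.47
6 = 6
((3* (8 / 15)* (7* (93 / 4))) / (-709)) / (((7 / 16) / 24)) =-71424 / 3545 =-20.15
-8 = -8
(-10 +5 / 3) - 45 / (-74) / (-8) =-8.41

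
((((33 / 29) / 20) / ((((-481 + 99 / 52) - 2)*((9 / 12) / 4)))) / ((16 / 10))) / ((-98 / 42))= 286 / 1692817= 0.00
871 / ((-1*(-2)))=871 / 2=435.50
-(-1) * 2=2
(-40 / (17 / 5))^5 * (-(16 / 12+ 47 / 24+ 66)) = 66520000000000 / 4259571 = 15616596.13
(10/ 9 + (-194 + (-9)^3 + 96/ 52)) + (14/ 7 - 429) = -157604/ 117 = -1347.04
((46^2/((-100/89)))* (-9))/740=423729/18500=22.90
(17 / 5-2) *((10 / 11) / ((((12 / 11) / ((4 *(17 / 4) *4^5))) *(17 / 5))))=17920 / 3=5973.33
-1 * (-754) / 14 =377 / 7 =53.86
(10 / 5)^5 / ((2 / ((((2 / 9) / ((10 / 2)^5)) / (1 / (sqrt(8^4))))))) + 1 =30173 / 28125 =1.07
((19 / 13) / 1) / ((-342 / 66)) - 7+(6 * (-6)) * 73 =-102776 / 39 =-2635.28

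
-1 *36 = -36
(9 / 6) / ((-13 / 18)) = -27 / 13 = -2.08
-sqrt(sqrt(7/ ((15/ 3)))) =-5^(3/ 4) * 7^(1/ 4)/ 5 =-1.09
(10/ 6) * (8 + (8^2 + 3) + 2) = 385/ 3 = 128.33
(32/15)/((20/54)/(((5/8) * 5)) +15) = 288/2041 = 0.14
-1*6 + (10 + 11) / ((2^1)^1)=9 / 2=4.50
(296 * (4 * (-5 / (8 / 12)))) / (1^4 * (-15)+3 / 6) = 17760 / 29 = 612.41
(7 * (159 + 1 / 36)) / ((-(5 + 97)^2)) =-40075 / 374544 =-0.11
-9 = -9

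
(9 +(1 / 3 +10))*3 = 58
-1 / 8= -0.12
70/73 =0.96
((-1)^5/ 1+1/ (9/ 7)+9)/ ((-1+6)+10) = 79/ 135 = 0.59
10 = 10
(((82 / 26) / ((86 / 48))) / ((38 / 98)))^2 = 2324782656 / 112805641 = 20.61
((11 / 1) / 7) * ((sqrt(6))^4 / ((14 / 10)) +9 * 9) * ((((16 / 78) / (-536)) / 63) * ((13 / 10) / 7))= -913 / 4826010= -0.00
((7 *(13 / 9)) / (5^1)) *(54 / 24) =91 / 20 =4.55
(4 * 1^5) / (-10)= -0.40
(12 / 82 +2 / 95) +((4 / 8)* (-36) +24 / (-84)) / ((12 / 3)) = -120076 / 27265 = -4.40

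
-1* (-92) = 92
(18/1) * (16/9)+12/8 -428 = -789/2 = -394.50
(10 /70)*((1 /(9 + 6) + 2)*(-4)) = -124 /105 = -1.18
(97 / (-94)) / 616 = -97 / 57904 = -0.00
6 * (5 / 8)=15 / 4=3.75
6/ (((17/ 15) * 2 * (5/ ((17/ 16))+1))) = 45/ 97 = 0.46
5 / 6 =0.83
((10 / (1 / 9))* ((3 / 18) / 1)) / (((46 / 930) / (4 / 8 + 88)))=1234575 / 46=26838.59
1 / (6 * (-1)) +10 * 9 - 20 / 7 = 3653 / 42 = 86.98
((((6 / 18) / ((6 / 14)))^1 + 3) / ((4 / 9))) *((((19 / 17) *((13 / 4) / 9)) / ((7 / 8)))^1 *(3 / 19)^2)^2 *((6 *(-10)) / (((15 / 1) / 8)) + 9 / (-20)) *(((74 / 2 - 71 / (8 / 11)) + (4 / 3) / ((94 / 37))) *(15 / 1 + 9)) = 7435604033 / 141335110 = 52.61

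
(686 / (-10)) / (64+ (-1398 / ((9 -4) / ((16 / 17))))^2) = -495635 / 500789824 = -0.00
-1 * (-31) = 31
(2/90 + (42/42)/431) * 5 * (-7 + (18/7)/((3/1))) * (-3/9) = 2924/11637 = 0.25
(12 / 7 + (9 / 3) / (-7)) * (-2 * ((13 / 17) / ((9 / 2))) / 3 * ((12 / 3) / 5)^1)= -208 / 1785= -0.12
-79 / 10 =-7.90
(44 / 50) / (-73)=-22 / 1825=-0.01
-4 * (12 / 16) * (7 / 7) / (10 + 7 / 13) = -39 / 137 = -0.28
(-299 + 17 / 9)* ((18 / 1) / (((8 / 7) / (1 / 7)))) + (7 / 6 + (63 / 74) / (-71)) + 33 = -9998551 / 15762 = -634.35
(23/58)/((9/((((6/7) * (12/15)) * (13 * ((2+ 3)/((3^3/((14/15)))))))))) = 2392/35235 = 0.07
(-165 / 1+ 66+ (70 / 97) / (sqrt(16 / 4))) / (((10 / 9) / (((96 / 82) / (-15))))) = 688896 / 99425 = 6.93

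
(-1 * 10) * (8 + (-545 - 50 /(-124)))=166345 /31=5365.97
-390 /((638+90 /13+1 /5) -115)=-4225 /5743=-0.74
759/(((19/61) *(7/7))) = 46299/19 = 2436.79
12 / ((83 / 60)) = 720 / 83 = 8.67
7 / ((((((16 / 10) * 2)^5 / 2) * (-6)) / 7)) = -153125 / 3145728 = -0.05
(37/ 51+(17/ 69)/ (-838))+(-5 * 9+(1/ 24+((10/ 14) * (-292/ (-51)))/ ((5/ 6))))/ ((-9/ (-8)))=-2159747003/ 61927362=-34.88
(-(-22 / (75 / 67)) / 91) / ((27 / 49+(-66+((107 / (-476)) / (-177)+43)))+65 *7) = 41395816 / 82908724925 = 0.00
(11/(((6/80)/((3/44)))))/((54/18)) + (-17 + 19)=16/3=5.33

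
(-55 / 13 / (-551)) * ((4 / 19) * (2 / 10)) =44 / 136097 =0.00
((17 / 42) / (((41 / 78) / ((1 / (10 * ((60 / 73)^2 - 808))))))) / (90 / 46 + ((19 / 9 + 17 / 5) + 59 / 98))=-1706500341 / 144377687312584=-0.00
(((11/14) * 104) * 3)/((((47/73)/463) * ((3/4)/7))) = 77332112/47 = 1645364.09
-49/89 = -0.55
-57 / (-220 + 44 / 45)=2565 / 9856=0.26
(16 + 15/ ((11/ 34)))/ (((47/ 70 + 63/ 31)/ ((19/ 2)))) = 14141890/ 64537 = 219.13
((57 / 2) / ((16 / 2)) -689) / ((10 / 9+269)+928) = -98703 / 172528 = -0.57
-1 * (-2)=2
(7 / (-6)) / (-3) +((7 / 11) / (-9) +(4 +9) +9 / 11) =311 / 22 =14.14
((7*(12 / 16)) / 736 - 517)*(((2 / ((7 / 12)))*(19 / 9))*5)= -144592565 / 7728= -18710.22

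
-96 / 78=-16 / 13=-1.23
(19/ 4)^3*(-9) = -61731/ 64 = -964.55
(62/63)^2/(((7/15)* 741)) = 19220/6862401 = 0.00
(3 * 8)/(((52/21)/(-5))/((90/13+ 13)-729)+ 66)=2903670/7985177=0.36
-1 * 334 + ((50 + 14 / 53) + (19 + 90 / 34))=-236142 / 901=-262.09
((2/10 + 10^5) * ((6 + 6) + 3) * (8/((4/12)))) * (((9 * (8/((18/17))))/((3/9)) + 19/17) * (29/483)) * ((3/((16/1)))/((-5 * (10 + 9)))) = -455054410107/520030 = -875054.15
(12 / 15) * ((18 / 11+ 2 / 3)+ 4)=832 / 165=5.04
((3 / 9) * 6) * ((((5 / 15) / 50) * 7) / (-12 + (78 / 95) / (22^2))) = -32186 / 4137615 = -0.01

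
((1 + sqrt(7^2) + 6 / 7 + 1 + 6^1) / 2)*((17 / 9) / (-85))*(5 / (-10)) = 37 / 420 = 0.09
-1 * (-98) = 98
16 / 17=0.94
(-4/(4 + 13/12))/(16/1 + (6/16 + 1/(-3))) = -1152/23485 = -0.05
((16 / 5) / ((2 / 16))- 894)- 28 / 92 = -99901 / 115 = -868.70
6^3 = 216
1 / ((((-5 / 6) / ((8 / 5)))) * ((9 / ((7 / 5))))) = -112 / 375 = -0.30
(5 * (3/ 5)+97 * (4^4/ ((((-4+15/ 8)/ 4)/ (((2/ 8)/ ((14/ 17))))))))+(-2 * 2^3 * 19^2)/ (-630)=-4465927/ 315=-14177.55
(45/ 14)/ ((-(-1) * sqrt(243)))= 5 * sqrt(3)/ 42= 0.21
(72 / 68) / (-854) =-9 / 7259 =-0.00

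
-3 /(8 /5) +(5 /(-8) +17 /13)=-1.19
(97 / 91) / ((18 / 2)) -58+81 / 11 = -455116 / 9009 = -50.52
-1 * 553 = -553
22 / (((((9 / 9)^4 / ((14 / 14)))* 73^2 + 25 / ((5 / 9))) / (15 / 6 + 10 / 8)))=165 / 10748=0.02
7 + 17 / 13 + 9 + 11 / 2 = 593 / 26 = 22.81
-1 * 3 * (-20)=60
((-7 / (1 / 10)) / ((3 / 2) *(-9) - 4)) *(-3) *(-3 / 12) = 3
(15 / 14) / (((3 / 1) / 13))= 65 / 14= 4.64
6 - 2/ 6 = 17/ 3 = 5.67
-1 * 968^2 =-937024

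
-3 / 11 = -0.27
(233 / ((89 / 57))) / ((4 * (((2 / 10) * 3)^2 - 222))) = -110675 / 657532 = -0.17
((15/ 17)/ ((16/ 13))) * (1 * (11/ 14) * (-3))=-6435/ 3808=-1.69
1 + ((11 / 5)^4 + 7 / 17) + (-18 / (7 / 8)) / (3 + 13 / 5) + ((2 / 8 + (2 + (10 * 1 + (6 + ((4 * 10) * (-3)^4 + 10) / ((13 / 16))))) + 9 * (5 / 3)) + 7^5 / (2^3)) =25636778249 / 4165000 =6155.29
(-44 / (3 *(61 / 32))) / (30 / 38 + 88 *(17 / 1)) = -26752 / 5204337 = -0.01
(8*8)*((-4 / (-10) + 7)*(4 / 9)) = 210.49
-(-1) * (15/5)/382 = 3/382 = 0.01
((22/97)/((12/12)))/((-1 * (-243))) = 22/23571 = 0.00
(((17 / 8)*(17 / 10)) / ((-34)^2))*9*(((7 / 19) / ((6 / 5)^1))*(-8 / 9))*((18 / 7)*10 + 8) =-59 / 228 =-0.26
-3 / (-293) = 3 / 293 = 0.01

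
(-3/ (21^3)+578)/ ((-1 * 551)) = -1784285/ 1700937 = -1.05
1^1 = 1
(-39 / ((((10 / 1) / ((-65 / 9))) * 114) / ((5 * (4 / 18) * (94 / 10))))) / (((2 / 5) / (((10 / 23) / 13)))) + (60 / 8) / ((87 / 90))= 7.97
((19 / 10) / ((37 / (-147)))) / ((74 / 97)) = -270921 / 27380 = -9.89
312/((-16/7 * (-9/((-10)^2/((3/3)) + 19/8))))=24843/16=1552.69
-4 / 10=-2 / 5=-0.40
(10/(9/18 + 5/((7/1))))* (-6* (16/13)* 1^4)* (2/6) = -4480/221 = -20.27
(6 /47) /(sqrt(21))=0.03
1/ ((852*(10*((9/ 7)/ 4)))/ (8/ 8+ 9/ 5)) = 49/ 47925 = 0.00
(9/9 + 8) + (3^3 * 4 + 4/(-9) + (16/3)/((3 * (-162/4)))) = 84937/729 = 116.51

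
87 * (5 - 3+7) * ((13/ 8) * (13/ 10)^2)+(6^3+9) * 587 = 107380251/ 800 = 134225.31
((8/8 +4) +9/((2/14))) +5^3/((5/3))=143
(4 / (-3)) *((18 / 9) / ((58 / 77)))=-308 / 87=-3.54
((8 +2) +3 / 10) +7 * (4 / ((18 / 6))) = 589 / 30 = 19.63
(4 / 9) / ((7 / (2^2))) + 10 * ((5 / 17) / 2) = 1847 / 1071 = 1.72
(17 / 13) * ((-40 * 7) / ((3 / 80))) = -380800 / 39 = -9764.10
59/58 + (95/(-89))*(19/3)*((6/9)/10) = 26321/46458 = 0.57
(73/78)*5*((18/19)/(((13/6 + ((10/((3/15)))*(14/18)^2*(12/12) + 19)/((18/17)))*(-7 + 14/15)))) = -11973825/797618822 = -0.02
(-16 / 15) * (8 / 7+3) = -464 / 105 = -4.42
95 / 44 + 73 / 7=3877 / 308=12.59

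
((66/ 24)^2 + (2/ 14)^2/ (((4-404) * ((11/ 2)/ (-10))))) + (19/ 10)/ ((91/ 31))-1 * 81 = -40803249/ 560560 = -72.79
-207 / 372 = -69 / 124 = -0.56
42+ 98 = 140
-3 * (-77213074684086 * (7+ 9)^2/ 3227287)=59299641357378048/ 3227287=18374455496.95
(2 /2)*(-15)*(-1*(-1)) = -15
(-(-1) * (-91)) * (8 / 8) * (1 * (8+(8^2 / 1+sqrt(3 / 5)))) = -6552 - 91 * sqrt(15) / 5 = -6622.49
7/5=1.40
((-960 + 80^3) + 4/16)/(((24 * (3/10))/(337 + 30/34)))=407696555/17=23982150.29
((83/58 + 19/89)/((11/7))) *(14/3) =415961/85173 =4.88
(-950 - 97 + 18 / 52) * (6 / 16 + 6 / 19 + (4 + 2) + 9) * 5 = -324515025 / 3952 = -82114.13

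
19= 19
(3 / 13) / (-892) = -3 / 11596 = -0.00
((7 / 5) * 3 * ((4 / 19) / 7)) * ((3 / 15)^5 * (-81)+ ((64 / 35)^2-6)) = -0.34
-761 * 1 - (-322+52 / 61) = -26831 / 61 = -439.85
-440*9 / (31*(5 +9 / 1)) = -1980 / 217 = -9.12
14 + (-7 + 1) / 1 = 8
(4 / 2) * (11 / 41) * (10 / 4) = 55 / 41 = 1.34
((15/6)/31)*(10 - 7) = 15/62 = 0.24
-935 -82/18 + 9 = -8375/9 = -930.56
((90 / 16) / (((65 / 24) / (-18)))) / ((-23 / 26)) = 972 / 23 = 42.26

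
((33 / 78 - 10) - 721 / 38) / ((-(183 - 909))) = -3526 / 89661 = -0.04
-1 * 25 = -25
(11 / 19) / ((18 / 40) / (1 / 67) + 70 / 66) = 7260 / 391381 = 0.02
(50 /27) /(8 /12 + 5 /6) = 100 /81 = 1.23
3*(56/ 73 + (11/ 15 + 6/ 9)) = 2373/ 365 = 6.50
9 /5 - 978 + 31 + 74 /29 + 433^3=11771360181 /145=81181794.35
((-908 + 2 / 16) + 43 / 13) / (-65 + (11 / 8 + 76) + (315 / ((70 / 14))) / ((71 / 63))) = -13.25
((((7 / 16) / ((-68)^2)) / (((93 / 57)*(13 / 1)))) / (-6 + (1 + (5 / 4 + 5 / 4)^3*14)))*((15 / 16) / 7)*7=7 / 357786624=0.00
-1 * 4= -4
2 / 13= 0.15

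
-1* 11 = -11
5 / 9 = 0.56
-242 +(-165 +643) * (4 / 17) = -2202 / 17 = -129.53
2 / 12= 1 / 6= 0.17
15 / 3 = 5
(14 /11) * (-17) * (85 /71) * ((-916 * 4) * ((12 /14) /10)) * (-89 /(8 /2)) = -141362616 /781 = -181002.07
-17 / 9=-1.89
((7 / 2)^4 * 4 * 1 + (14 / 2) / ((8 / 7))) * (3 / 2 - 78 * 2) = -1498959 / 16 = -93684.94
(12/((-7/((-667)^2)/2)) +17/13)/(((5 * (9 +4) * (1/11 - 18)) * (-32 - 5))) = -35.41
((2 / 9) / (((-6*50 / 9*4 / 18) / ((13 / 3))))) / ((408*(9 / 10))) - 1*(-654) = 24014867 / 36720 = 654.00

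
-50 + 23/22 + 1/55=-5383/110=-48.94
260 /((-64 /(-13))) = 845 /16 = 52.81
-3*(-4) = 12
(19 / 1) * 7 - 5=128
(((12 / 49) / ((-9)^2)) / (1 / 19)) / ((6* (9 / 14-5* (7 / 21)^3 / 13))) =988 / 64869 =0.02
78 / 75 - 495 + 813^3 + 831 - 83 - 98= 13434198826 / 25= 537367953.04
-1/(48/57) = -19/16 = -1.19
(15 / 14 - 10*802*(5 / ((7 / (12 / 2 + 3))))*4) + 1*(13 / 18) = -1856041 / 9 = -206226.78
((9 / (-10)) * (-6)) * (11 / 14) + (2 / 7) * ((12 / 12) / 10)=4.27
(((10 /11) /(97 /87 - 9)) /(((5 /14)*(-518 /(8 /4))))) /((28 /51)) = 4437 /1954414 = 0.00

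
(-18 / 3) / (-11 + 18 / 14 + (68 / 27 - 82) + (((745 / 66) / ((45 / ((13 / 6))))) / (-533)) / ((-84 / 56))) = 9205812 / 136852201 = 0.07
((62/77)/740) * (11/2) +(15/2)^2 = 145703/2590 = 56.26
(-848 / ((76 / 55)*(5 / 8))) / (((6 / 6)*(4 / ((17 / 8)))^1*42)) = -12.42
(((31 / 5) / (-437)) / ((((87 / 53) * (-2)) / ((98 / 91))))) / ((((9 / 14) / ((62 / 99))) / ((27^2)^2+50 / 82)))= 217517769036008 / 90276685785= 2409.46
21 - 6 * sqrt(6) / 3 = 21 - 2 * sqrt(6) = 16.10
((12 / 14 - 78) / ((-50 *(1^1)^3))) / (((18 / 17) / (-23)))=-1173 / 35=-33.51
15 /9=5 /3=1.67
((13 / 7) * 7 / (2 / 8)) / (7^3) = 52 / 343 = 0.15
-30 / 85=-6 / 17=-0.35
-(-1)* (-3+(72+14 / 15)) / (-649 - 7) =-1049 / 9840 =-0.11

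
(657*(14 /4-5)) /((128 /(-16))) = 1971 /16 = 123.19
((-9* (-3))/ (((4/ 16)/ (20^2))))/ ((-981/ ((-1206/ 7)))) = 5788800/ 763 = 7586.89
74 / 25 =2.96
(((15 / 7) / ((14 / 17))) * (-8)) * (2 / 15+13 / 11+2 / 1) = -37196 / 539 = -69.01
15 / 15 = 1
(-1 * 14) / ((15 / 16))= -224 / 15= -14.93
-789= -789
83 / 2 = 41.50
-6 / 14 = -3 / 7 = -0.43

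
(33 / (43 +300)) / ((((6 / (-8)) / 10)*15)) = -88 / 1029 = -0.09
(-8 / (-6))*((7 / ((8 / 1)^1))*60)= 70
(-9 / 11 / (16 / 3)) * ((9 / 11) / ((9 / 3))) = -81 / 1936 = -0.04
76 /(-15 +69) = 38 /27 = 1.41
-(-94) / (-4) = -47 / 2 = -23.50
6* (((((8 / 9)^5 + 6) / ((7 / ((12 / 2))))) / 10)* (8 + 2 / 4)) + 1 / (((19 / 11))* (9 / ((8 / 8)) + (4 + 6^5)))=973791297499 / 33983913285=28.65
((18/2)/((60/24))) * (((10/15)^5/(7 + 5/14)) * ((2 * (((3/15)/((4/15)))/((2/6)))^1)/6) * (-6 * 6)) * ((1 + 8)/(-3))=2688/515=5.22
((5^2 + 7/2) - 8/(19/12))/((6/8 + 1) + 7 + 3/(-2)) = 1782/551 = 3.23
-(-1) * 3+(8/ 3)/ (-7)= 55/ 21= 2.62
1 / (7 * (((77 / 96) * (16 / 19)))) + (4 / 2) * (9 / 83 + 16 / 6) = 773284 / 134211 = 5.76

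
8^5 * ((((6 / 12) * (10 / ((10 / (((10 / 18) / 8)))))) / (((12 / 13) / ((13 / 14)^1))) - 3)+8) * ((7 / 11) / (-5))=-6236416 / 297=-20998.03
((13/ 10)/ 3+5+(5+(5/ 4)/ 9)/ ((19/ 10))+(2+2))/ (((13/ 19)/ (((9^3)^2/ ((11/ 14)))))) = 8579347308/ 715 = 11999087.14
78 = 78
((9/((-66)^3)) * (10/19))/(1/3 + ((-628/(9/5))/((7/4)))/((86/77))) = 645/6974807356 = 0.00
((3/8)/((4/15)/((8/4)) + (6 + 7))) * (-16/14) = -45/1379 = -0.03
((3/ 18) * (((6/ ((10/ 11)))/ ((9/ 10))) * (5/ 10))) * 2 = 11/ 9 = 1.22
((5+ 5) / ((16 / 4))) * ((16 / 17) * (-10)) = -400 / 17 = -23.53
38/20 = 19/10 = 1.90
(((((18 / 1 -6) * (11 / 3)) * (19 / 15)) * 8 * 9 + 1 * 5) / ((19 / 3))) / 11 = 60267 / 1045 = 57.67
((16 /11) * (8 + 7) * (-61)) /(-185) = 7.19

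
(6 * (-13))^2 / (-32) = -1521 / 8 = -190.12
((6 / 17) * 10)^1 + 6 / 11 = 762 / 187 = 4.07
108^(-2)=1 / 11664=0.00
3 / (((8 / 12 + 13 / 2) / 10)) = 180 / 43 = 4.19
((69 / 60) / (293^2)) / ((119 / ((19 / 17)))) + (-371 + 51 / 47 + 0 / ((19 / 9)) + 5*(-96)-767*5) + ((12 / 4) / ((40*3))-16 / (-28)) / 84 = -128489993299353479 / 27426365463840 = -4684.91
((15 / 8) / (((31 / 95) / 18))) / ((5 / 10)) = 12825 / 62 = 206.85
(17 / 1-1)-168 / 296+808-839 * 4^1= -2532.57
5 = 5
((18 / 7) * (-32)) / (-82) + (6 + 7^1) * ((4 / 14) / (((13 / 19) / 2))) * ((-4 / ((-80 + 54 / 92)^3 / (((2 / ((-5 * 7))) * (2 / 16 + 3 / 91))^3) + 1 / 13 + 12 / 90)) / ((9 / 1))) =1.00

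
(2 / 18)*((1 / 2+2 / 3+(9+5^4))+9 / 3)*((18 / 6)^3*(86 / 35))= 23521 / 5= 4704.20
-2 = -2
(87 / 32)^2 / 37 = 7569 / 37888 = 0.20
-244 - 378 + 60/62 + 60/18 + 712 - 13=7561/93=81.30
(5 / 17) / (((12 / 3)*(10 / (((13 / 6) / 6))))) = 0.00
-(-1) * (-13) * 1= -13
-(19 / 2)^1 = -19 / 2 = -9.50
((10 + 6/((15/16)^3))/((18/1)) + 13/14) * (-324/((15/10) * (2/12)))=-2141752/875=-2447.72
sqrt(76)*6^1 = 12*sqrt(19) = 52.31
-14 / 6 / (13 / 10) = -70 / 39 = -1.79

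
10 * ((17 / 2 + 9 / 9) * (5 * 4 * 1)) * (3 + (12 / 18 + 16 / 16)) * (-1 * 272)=-7235200 / 3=-2411733.33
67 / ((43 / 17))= 1139 / 43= 26.49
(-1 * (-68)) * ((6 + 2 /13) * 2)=10880 /13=836.92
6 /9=2 /3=0.67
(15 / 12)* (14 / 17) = 35 / 34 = 1.03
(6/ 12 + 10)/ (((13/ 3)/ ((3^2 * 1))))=567/ 26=21.81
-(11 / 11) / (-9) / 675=0.00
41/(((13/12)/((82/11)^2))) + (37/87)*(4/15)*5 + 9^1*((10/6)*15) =956049517/410553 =2328.69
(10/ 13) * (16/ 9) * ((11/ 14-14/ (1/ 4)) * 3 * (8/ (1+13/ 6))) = -989440/ 1729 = -572.26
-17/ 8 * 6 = -51/ 4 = -12.75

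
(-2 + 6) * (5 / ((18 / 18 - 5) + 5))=20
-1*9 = -9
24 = 24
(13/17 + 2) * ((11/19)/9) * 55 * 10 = 284350/2907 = 97.82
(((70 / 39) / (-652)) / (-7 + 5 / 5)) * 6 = 35 / 12714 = 0.00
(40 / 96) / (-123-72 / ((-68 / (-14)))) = -85 / 28116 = -0.00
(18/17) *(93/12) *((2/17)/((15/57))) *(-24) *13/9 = -183768/1445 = -127.18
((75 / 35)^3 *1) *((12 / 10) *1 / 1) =4050 / 343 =11.81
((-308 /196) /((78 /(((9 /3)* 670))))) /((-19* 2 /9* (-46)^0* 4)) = 33165 /13832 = 2.40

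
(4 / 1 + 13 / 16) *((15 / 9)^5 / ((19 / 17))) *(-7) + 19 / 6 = -28400447 / 73872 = -384.45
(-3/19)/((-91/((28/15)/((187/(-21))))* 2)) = -42/230945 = -0.00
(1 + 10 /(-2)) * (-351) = 1404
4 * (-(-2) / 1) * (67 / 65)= 536 / 65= 8.25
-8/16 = -0.50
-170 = -170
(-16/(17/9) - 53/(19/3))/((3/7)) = -12691/323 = -39.29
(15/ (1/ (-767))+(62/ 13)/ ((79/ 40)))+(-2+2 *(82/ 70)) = -413448101/ 35945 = -11502.24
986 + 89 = 1075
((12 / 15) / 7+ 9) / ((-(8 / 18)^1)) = -20.51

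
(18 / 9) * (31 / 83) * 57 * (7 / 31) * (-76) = -60648 / 83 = -730.70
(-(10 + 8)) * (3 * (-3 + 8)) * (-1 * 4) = 1080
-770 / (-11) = 70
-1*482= -482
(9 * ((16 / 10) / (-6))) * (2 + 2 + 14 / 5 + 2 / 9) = -1264 / 75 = -16.85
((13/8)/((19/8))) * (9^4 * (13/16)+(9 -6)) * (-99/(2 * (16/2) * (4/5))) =-549169335/19456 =-28226.22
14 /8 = 7 /4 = 1.75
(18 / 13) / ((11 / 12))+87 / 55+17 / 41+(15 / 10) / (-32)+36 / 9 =1272389 / 170560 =7.46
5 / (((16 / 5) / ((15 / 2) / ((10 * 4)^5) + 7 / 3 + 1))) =409600009 / 78643200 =5.21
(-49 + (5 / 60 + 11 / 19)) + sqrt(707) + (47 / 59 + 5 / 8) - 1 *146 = -5190215 / 26904 + sqrt(707) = -166.33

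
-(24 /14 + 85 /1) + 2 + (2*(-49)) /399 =-33899 /399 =-84.96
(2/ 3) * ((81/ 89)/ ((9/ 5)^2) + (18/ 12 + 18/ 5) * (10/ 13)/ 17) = 1184/ 3471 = 0.34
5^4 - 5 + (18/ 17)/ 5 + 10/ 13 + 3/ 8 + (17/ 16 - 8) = 10862919/ 17680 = 614.42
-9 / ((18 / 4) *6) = -1 / 3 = -0.33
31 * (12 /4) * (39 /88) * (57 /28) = 206739 /2464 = 83.90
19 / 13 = 1.46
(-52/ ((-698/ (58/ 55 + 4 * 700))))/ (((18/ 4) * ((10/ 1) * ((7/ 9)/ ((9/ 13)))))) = 2773044/ 671825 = 4.13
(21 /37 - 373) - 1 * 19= -14483 /37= -391.43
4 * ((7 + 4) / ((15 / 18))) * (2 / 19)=528 / 95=5.56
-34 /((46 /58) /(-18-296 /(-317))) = 5334260 /7291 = 731.62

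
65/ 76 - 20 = -19.14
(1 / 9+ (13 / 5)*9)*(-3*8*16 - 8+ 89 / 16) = -363423 / 40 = -9085.58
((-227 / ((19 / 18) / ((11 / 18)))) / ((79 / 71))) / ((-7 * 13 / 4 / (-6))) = -4254888 / 136591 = -31.15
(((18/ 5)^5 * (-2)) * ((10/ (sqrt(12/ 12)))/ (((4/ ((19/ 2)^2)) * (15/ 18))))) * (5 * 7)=-7162407504/ 625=-11459852.01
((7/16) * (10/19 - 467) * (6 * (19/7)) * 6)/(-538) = 79767/2152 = 37.07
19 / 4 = 4.75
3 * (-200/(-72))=25/3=8.33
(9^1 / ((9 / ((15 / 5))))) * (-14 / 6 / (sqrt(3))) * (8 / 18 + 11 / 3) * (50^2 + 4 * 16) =-664076 * sqrt(3) / 27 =-42600.50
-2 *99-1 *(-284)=86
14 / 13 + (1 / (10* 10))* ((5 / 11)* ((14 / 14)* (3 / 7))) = 21599 / 20020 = 1.08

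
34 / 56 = 17 / 28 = 0.61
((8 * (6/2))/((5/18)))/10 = 216/25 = 8.64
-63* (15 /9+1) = -168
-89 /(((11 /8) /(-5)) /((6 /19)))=21360 /209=102.20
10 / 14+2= 19 / 7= 2.71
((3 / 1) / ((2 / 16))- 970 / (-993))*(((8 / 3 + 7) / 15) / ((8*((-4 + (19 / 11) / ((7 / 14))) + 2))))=3955919 / 2859840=1.38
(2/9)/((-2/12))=-4/3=-1.33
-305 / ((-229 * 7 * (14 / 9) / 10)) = 1.22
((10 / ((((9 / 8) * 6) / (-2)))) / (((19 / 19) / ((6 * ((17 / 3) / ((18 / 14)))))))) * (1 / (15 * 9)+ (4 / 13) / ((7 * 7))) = -640288 / 597051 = -1.07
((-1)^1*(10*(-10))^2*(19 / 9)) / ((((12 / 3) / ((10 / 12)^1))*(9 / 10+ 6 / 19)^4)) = -154756187500000 / 76879700667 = -2012.97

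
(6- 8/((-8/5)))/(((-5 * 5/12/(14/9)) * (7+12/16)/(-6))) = 4928/775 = 6.36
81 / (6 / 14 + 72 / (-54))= -1701 / 19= -89.53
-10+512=502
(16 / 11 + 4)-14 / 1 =-94 / 11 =-8.55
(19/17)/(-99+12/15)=-95/8347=-0.01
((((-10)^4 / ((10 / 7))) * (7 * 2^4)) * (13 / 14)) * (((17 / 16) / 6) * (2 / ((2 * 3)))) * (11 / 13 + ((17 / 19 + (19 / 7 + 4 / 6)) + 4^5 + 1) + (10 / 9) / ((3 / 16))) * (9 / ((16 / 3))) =51388681625 / 684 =75129651.50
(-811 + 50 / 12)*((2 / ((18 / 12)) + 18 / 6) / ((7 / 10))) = -314665 / 63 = -4994.68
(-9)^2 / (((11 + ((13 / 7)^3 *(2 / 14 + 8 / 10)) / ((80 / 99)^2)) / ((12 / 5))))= 14936140800 / 1555734301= 9.60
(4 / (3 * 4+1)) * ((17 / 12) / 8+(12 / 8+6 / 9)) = 75 / 104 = 0.72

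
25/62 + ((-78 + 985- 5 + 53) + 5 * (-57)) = 41565/62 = 670.40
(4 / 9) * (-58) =-25.78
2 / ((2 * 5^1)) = 1 / 5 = 0.20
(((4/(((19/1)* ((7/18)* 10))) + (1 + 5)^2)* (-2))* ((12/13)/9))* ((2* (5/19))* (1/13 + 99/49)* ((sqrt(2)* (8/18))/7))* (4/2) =-151855104* sqrt(2)/146482609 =-1.47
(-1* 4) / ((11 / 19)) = -76 / 11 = -6.91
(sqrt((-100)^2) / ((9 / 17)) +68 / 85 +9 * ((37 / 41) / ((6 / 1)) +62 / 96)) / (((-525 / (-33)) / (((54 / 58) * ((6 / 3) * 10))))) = 230.41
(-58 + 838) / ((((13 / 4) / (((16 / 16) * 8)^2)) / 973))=14945280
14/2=7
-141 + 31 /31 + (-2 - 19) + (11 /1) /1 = -150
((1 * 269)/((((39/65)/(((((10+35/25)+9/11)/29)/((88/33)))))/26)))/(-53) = -587496/16907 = -34.75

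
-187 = -187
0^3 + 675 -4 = 671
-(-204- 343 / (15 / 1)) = 3403 / 15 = 226.87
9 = 9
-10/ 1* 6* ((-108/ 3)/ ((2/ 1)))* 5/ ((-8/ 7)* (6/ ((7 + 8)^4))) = -79734375/ 2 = -39867187.50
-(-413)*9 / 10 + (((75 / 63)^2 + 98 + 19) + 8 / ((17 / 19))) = 37414409 / 74970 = 499.06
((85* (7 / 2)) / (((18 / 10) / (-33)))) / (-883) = 32725 / 5298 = 6.18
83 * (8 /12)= 166 /3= 55.33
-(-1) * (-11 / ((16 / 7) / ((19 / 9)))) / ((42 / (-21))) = 1463 / 288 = 5.08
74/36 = 37/18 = 2.06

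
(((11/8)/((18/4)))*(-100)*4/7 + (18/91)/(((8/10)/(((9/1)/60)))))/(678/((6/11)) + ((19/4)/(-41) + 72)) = -4680437/353219958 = -0.01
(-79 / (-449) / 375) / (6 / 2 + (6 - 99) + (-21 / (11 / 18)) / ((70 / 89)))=-869 / 247612275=-0.00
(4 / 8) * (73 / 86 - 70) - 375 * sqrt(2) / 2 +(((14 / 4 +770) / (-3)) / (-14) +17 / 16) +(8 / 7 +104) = 1300991 / 14448 - 375 * sqrt(2) / 2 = -175.12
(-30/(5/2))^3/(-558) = 3.10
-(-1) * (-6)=-6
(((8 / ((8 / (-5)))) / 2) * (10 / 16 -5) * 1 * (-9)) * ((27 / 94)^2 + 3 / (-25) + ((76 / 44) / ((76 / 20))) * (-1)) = 48.44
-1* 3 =-3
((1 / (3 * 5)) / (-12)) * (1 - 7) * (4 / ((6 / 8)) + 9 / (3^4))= 49 / 270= 0.18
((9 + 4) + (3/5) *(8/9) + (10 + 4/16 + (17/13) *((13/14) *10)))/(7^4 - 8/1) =0.02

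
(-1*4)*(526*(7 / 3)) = -14728 / 3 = -4909.33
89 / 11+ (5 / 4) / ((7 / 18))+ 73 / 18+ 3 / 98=149327 / 9702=15.39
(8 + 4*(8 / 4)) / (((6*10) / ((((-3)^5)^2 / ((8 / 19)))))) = 373977 / 10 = 37397.70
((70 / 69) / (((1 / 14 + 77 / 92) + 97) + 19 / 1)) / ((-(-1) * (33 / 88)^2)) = 125440 / 2032803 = 0.06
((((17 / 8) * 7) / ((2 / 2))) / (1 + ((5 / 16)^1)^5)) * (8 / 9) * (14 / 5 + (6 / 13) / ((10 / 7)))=3618635776 / 87892155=41.17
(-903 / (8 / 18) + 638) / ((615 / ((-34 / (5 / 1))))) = 3791 / 246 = 15.41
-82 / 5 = -16.40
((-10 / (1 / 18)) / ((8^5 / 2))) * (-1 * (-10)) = -225 / 2048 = -0.11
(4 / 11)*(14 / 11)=56 / 121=0.46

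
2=2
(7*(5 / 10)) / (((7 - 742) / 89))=-89 / 210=-0.42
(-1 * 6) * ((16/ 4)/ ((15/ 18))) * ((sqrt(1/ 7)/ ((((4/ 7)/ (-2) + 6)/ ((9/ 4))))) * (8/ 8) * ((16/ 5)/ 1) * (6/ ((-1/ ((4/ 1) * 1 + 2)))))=23328 * sqrt(7)/ 125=493.76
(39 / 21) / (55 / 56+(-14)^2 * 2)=104 / 22007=0.00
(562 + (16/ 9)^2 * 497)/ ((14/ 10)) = 863770/ 567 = 1523.40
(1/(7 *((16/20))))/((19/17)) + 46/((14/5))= 8825/532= 16.59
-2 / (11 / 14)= -28 / 11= -2.55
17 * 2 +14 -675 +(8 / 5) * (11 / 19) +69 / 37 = -2194094 / 3515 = -624.21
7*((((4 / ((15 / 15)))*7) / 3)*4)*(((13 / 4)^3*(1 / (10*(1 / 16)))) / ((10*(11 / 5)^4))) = 2691325 / 43923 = 61.27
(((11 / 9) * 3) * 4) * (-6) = -88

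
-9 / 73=-0.12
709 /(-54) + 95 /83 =-11.99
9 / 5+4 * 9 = 189 / 5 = 37.80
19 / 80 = 0.24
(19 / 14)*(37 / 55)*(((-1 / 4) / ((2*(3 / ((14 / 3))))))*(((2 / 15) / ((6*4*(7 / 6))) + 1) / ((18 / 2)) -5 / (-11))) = -8275013 / 82328400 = -0.10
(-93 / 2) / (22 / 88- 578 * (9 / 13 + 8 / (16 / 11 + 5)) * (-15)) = -171678 / 61835363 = -0.00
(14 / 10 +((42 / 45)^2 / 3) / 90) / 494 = 42623 / 15005250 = 0.00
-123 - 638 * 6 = -3951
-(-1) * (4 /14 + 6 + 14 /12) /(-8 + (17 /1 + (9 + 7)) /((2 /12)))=313 /7980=0.04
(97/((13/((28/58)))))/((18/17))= 11543/3393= 3.40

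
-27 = -27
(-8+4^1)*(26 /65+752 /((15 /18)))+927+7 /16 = -214701 /80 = -2683.76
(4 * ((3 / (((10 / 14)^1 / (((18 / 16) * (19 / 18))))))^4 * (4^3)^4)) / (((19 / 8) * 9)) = 1214186545152 / 625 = 1942698472.24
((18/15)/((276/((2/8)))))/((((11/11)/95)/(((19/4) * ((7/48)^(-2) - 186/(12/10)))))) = -1910051/36064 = -52.96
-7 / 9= -0.78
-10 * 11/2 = -55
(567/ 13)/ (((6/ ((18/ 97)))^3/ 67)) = 0.09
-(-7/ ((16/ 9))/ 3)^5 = 4084101/ 1048576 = 3.89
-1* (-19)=19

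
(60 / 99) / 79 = 20 / 2607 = 0.01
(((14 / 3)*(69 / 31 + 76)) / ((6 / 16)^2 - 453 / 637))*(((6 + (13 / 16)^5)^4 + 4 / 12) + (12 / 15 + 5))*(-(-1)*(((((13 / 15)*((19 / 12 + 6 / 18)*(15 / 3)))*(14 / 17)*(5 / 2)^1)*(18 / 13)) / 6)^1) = -51654855412845494268221039326088200525 / 12503024807157207961782240411648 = -4131388.70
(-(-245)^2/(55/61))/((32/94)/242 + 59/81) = -30666736485/336181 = -91220.91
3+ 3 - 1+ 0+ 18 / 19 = 113 / 19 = 5.95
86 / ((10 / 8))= 344 / 5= 68.80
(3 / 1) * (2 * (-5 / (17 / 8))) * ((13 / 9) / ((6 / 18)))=-1040 / 17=-61.18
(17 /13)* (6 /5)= 102 /65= 1.57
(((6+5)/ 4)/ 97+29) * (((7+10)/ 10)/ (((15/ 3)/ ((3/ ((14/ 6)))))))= 246177/ 19400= 12.69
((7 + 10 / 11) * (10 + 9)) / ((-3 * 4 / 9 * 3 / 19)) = -31407 / 44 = -713.80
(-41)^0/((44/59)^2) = 3481/1936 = 1.80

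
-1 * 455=-455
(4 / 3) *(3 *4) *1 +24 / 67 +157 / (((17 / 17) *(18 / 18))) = 11615 / 67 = 173.36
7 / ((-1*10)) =-7 / 10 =-0.70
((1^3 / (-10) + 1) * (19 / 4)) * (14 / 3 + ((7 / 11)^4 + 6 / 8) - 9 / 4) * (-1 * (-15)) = 50032035 / 234256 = 213.58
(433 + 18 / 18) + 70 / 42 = 1307 / 3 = 435.67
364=364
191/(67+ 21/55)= 10505/3706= 2.83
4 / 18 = 2 / 9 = 0.22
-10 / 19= -0.53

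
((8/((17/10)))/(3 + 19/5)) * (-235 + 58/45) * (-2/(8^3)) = 0.63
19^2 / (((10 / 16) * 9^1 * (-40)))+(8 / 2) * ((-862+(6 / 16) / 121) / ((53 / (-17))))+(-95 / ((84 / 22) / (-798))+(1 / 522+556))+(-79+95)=300325271251 / 13948275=21531.36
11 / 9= 1.22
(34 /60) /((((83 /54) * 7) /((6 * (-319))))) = -292842 /2905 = -100.81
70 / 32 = 35 / 16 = 2.19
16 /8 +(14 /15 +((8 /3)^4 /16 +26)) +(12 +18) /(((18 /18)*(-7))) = 78836 /2835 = 27.81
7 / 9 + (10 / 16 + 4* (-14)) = -3931 / 72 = -54.60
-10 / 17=-0.59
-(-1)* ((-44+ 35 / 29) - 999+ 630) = -11942 / 29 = -411.79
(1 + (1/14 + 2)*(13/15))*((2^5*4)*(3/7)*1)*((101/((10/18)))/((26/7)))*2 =34149312/2275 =15010.69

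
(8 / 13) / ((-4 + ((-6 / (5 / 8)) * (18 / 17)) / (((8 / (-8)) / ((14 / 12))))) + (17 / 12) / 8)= 65280 / 852449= 0.08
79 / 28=2.82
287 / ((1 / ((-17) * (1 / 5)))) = -4879 / 5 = -975.80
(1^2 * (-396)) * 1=-396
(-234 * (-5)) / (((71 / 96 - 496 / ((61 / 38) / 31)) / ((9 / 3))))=-1581120 / 4314409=-0.37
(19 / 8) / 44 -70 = -24621 / 352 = -69.95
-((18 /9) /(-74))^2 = -1 /1369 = -0.00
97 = 97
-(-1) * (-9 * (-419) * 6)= 22626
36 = 36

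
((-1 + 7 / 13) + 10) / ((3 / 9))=372 / 13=28.62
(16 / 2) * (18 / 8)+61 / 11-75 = -566 / 11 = -51.45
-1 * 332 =-332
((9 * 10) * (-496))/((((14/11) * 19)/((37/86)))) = -4542120/5719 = -794.22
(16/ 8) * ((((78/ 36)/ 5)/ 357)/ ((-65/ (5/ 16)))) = -1/ 85680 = -0.00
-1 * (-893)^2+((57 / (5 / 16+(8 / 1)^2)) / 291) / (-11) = -875553547711 / 1097943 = -797449.00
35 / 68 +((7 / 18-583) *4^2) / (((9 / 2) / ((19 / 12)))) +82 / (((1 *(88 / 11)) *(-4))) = -216922615 / 66096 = -3281.93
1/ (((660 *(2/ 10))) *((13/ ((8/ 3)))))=0.00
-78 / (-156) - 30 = -59 / 2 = -29.50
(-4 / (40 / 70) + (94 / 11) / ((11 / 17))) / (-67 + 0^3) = -751 / 8107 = -0.09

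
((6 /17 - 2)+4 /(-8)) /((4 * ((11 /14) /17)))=-511 /44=-11.61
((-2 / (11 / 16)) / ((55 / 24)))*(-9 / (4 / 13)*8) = 179712 / 605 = 297.04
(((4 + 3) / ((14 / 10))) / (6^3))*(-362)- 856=-864.38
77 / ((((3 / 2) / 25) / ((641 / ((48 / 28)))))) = 8637475 / 18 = 479859.72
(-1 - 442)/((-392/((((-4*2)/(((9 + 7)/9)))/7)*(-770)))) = 219285/392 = 559.40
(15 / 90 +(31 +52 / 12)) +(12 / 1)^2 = 359 / 2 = 179.50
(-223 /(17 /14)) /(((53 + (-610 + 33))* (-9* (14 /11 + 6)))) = -0.01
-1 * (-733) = 733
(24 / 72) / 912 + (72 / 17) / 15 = 65749 / 232560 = 0.28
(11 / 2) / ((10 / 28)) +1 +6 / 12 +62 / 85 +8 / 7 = 22339 / 1190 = 18.77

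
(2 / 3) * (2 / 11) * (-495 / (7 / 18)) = -1080 / 7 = -154.29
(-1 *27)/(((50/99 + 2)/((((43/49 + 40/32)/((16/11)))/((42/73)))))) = -298352241/10888192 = -27.40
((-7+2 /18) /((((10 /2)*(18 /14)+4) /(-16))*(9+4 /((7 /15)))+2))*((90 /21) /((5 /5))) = 3.12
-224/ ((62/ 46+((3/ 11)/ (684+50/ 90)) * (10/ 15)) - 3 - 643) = 0.35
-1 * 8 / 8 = -1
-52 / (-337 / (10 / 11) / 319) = 15080 / 337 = 44.75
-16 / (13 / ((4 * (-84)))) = 5376 / 13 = 413.54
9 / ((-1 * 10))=-9 / 10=-0.90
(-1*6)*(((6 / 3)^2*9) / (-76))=54 / 19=2.84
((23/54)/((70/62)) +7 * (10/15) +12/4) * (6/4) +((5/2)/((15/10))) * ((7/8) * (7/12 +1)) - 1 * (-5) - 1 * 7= 124739/10080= 12.37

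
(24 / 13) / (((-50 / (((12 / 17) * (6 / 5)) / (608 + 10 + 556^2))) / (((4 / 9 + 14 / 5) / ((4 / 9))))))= -15768 / 21392385625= -0.00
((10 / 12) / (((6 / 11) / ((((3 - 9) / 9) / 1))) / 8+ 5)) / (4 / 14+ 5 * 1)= 0.03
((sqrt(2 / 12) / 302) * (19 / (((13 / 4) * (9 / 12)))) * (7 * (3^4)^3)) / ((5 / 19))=596867292 * sqrt(6) / 9815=148957.75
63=63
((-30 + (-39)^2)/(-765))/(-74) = 497/18870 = 0.03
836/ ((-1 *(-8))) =209/ 2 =104.50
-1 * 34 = -34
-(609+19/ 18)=-10981/ 18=-610.06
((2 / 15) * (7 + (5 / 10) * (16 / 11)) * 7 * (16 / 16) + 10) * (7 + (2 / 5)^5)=12443176 / 103125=120.66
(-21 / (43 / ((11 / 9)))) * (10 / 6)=-385 / 387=-0.99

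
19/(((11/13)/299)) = 73853/11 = 6713.91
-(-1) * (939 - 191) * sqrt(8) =1496 * sqrt(2) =2115.66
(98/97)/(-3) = -98/291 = -0.34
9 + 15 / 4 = 12.75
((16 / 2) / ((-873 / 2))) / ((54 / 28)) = -224 / 23571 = -0.01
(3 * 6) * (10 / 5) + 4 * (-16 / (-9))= 388 / 9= 43.11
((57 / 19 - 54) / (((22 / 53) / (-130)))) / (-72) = -58565 / 264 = -221.84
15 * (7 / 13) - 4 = 4.08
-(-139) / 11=12.64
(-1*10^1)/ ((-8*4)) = 5/ 16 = 0.31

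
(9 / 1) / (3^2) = 1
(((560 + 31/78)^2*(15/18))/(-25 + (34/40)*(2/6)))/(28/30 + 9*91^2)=-238831440125/1681129224138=-0.14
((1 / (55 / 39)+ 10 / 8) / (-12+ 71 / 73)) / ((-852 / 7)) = 31463 / 21555600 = 0.00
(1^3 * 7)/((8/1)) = 7/8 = 0.88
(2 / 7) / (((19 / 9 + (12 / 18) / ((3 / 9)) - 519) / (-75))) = 675 / 16219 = 0.04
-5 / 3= -1.67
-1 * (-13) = 13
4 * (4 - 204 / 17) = -32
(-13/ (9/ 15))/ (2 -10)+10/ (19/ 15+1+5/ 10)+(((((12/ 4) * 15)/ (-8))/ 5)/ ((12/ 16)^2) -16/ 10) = 27119/ 9960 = 2.72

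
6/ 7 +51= 363/ 7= 51.86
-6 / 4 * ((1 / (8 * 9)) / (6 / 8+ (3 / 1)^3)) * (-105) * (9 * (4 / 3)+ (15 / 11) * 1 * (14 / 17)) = 14315 / 13838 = 1.03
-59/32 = -1.84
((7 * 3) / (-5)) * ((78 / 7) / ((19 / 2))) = -468 / 95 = -4.93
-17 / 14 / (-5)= 17 / 70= 0.24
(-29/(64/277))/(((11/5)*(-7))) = 40165/4928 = 8.15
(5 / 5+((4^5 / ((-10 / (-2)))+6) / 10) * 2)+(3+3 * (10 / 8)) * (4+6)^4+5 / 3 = 5065862 / 75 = 67544.83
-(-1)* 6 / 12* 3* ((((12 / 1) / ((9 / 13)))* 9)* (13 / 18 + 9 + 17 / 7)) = 19903 / 7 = 2843.29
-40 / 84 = -10 / 21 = -0.48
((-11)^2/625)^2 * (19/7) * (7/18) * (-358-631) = -275119031/7031250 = -39.13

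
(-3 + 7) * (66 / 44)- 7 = -1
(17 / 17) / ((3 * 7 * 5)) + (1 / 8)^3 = 617 / 53760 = 0.01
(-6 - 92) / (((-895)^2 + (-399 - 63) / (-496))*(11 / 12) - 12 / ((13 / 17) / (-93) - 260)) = -119888618304 / 898276258519765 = -0.00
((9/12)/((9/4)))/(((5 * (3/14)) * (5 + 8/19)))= 266/4635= 0.06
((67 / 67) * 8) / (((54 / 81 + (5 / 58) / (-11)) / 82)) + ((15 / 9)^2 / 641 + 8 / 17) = 123197623229 / 123670053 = 996.18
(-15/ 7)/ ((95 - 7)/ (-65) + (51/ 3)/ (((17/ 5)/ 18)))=-975/ 40334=-0.02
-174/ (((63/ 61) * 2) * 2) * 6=-1769/ 7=-252.71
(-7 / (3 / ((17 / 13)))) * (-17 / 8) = 2023 / 312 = 6.48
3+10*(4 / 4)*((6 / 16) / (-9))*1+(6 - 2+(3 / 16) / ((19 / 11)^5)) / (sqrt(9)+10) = 4468332055 / 1545085776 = 2.89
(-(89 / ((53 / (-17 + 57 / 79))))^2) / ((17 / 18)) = -235794926088 / 298026473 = -791.19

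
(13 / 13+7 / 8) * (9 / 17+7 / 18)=1.72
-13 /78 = -1 /6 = -0.17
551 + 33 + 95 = 679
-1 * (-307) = 307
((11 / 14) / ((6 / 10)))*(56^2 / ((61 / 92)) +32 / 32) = 5290505 / 854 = 6194.97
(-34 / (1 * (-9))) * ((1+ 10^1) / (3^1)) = 374 / 27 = 13.85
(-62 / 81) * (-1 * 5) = 310 / 81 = 3.83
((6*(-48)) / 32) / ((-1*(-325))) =-9 / 325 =-0.03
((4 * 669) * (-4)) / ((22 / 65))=-347880 / 11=-31625.45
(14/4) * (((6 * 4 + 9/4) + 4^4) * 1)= 7903/8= 987.88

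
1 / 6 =0.17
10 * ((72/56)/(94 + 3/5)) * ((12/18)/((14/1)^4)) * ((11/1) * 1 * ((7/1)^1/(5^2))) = 3/412972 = 0.00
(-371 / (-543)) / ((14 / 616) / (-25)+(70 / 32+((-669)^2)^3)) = 233200 / 30599277533993004175629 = 0.00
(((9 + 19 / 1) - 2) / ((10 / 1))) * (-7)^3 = -4459 / 5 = -891.80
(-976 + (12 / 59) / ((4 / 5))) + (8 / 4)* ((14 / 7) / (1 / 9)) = -55445 / 59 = -939.75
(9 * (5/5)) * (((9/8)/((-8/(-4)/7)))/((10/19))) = 10773/160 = 67.33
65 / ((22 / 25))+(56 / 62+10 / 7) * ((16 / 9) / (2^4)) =3184757 / 42966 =74.12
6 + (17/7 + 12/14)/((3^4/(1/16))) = 54455/9072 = 6.00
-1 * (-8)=8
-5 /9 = -0.56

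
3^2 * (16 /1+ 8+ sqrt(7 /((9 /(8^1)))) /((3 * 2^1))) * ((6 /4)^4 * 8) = 81 * sqrt(14) /2+ 8748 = 8899.54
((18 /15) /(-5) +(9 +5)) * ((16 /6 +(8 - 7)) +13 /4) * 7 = 49966 /75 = 666.21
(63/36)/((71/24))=42/71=0.59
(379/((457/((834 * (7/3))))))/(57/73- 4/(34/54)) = -289.63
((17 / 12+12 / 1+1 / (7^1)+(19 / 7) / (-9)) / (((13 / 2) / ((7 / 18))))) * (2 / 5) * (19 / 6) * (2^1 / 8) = 4883 / 19440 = 0.25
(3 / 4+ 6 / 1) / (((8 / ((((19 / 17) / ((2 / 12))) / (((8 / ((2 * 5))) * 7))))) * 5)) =1539 / 7616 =0.20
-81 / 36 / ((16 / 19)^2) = -3249 / 1024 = -3.17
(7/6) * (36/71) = 42/71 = 0.59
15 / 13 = 1.15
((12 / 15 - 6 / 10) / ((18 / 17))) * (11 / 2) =1.04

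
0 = 0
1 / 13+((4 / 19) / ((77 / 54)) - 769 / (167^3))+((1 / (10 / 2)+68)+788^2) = 621012.42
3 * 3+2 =11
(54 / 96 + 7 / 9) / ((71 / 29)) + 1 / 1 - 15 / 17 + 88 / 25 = 18185029 / 4345200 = 4.19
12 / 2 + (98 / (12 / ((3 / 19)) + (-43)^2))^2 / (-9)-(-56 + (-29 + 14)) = 77.00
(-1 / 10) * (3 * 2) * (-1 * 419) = 1257 / 5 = 251.40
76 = 76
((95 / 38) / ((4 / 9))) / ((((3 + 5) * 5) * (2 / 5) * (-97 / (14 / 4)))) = -315 / 24832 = -0.01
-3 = -3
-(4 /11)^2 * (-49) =784 /121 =6.48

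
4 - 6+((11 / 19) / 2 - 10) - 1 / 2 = -232 / 19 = -12.21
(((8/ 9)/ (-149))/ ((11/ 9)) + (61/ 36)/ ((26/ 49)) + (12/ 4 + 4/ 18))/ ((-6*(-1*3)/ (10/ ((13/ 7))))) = 344214745/ 179490168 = 1.92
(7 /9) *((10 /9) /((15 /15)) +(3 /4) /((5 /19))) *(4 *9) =4991 /45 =110.91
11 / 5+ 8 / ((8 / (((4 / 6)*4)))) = 73 / 15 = 4.87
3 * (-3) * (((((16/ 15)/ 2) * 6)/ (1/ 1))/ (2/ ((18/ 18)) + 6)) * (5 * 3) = -54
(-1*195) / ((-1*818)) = 195 / 818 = 0.24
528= 528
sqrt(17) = 4.12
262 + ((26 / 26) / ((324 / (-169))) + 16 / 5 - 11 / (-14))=3010363 / 11340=265.46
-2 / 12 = -0.17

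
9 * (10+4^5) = 9306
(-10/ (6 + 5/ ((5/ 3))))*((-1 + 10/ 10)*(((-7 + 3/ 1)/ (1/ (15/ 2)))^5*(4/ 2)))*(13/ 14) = 0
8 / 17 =0.47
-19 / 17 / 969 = -1 / 867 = -0.00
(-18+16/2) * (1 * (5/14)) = -25/7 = -3.57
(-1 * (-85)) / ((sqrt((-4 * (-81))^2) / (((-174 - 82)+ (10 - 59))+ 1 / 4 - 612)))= -311695 / 1296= -240.51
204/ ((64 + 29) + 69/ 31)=527/ 246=2.14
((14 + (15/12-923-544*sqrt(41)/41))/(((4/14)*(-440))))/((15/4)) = 952*sqrt(41)/33825 + 25417/13200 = 2.11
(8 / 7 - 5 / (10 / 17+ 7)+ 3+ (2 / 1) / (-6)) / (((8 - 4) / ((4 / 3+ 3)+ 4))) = 71125 / 10836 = 6.56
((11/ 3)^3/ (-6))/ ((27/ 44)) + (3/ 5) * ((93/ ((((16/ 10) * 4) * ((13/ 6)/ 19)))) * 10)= 170853977/ 227448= 751.18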